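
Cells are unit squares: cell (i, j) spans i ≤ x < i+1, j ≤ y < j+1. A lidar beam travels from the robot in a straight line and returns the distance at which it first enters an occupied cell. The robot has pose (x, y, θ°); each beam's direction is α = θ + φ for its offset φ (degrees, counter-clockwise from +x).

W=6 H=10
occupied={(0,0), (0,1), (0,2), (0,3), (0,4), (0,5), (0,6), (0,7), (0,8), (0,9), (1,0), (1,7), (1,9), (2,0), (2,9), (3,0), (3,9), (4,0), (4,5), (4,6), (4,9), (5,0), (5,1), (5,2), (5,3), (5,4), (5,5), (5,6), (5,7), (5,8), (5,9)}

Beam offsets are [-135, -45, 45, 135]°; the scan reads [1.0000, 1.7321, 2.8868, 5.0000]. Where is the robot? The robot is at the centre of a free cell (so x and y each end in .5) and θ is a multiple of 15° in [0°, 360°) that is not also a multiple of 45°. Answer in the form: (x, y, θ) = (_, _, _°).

(x, y, θ) = (3.5, 7.5, 105°)

Enumerate (i+0.5, j+0.5, θ) over the 29 free cells and 16 admissible headings. For each, cast all 4 beams and compare to the given ranges.
  (1.5, 4.5, 165°): beam 1 = 2.8868 ≠ 1.0000 ✗
  (3.5, 1.5, 120°): beam 1 = 1.5529 ≠ 1.0000 ✗
  (1.5, 5.5, 255°): beam 2 = 0.5774 ≠ 1.7321 ✗
  (1.5, 5.5, 150°): beam 1 = 2.5882 ≠ 1.0000 ✗
  (4.5, 3.5, 150°): beam 1 = 0.5176 ≠ 1.0000 ✗
  …
  (3.5, 7.5, 105°): r_1=1.0000, r_2=1.7321, r_3=2.8868, r_4=5.0000 — all match ✓
No second candidate reproduces the full scan.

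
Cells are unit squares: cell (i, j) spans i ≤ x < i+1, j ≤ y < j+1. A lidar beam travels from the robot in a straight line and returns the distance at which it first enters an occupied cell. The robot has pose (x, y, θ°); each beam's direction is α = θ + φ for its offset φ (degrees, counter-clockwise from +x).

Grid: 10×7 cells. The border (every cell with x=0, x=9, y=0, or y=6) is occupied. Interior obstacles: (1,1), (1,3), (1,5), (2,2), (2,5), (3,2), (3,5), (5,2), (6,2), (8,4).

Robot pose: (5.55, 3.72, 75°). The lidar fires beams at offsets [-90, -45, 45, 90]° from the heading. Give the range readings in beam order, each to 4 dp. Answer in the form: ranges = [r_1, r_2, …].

ranges = [3.5717, 3.9837, 2.6327, 4.7105]

beam 1: φ=-90°, α=345°
  d=(0.9659,-0.2588)  start (5,3)  tX=0.4659 tY=2.7819  stride 1/|dx|=1.0353 1/|dy|=3.8637
    cross x-line → (6,3), t=0.4659
    cross x-line → (7,3), t=1.5012
    cross x-line → (8,3), t=2.5364
    cross y-line → (8,2), t=2.7819
    cross x-line → (9,2), t=3.5717 (wall)
  → r_1 = 3.5717
beam 2: φ=-45°, α=30°
  d=(0.8660,0.5000)  start (5,3)  tX=0.5196 tY=0.5600  stride 1/|dx|=1.1547 1/|dy|=2.0000
    cross x-line → (6,3), t=0.5196
    cross y-line → (6,4), t=0.5600
    cross x-line → (7,4), t=1.6743
    cross y-line → (7,5), t=2.5600
    cross x-line → (8,5), t=2.8290
    cross x-line → (9,5), t=3.9837 (wall)
  → r_2 = 3.9837
beam 3: φ=45°, α=120°
  d=(-0.5000,0.8660)  start (5,3)  tX=1.1000 tY=0.3233  stride 1/|dx|=2.0000 1/|dy|=1.1547
    cross y-line → (5,4), t=0.3233
    cross x-line → (4,4), t=1.1000
    cross y-line → (4,5), t=1.4780
    cross y-line → (4,6), t=2.6327 (wall)
  → r_3 = 2.6327
beam 4: φ=90°, α=165°
  d=(-0.9659,0.2588)  start (5,3)  tX=0.5694 tY=1.0818  stride 1/|dx|=1.0353 1/|dy|=3.8637
    cross x-line → (4,3), t=0.5694
    cross y-line → (4,4), t=1.0818
    cross x-line → (3,4), t=1.6047
    cross x-line → (2,4), t=2.6400
    cross x-line → (1,4), t=3.6752
    cross x-line → (0,4), t=4.7105 (wall)
  → r_4 = 4.7105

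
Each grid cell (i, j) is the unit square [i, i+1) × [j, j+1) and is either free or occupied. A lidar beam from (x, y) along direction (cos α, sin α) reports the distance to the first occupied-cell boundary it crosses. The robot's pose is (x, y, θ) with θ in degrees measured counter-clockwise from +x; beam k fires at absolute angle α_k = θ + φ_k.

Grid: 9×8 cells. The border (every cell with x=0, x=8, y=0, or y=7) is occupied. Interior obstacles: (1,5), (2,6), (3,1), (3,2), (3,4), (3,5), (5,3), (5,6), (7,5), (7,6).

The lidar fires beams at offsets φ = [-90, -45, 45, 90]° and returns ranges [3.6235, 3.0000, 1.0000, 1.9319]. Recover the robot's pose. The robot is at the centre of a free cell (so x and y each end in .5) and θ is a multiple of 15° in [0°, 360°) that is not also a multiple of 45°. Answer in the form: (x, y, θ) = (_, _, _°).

(x, y, θ) = (6.5, 4.5, 345°)

Enumerate (i+0.5, j+0.5, θ) over the 32 free cells and 16 admissible headings. For each, cast all 4 beams and compare to the given ranges.
  (6.5, 6.5, 240°): beam 1 = 0.5774 ≠ 3.6235 ✗
  (6.5, 3.5, 75°): beam 1 = 1.5529 ≠ 3.6235 ✗
  (2.5, 5.5, 150°): beam 1 = 0.5774 ≠ 3.6235 ✗
  …
  (6.5, 4.5, 345°): r_1=3.6235, r_2=3.0000, r_3=1.0000, r_4=1.9319 — all match ✓
No second candidate reproduces the full scan.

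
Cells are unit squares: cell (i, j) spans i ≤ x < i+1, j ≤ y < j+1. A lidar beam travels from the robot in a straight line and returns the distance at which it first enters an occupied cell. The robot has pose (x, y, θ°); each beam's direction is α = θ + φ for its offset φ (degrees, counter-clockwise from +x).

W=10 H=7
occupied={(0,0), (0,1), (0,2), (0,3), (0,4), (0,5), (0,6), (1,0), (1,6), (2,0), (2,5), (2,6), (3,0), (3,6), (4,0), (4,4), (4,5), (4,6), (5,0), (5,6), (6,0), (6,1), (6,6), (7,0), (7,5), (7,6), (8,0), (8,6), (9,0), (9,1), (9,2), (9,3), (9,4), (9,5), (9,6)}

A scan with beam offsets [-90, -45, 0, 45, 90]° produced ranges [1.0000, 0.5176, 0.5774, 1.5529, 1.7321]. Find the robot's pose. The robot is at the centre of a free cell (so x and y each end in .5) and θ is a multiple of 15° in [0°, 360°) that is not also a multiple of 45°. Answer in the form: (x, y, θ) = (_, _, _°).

(x, y, θ) = (1.5, 2.5, 210°)

Candidates: 35 free-cell centres × 16 headings = 560 poses. Raycast each; keep the one whose scan matches to 4 dp.
  (1.5, 5.5, 240°): beam 1 = 0.5774 ≠ 1.0000 ✗
  (7.5, 2.5, 300°): beam 2 = 1.5529 ≠ 0.5176 ✗
  (8.5, 3.5, 105°): beam 1 = 0.5176 ≠ 1.0000 ✗
  …
  (1.5, 2.5, 210°): r_1=1.0000, r_2=0.5176, r_3=0.5774, r_4=1.5529, r_5=1.7321 — all match ✓
Only this pose fits every beam.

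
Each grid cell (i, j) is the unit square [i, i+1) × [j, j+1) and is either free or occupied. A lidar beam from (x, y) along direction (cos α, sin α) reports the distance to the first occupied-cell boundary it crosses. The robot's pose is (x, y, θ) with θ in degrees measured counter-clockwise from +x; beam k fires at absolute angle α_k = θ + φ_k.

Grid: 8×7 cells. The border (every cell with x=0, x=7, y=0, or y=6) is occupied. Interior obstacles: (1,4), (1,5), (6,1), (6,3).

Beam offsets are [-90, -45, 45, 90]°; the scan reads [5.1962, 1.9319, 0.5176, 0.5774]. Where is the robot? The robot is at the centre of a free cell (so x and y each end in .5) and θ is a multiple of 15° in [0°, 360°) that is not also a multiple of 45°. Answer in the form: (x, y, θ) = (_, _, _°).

(x, y, θ) = (1.5, 1.5, 150°)

The pose lattice has 26·16 = 416 candidates. Test each by forward raycasting.
  (3.5, 2.5, 210°): beam 1 = 3.0000 ≠ 5.1962 ✗
  (3.5, 5.5, 120°): beam 1 = 1.0000 ≠ 5.1962 ✗
  (1.5, 1.5, 15°): beam 1 = 0.5176 ≠ 5.1962 ✗
  (2.5, 4.5, 30°): beam 1 = 4.0415 ≠ 5.1962 ✗
  …
  (1.5, 1.5, 150°): r_1=5.1962, r_2=1.9319, r_3=0.5176, r_4=0.5774 — all match ✓
Only this pose fits every beam.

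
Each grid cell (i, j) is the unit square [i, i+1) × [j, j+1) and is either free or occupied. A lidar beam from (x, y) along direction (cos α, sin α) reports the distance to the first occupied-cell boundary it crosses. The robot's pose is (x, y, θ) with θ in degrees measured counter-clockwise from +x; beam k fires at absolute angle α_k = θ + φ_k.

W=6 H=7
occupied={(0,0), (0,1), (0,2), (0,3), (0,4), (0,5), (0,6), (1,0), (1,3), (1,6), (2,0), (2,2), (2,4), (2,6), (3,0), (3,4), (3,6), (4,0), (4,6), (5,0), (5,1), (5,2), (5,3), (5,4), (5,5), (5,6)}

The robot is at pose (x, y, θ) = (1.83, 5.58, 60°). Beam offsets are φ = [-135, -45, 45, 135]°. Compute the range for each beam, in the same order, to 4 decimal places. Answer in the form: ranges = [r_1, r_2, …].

ranges = [0.6568, 1.6228, 0.4348, 0.8593]

beam 1: φ=-135°, α=285°
  d=(0.2588,-0.9659)  start (1,5)  tX=0.6568 tY=0.6005  stride 1/|dx|=3.8637 1/|dy|=1.0353
    cross y-line → (1,4), t=0.6005
    cross x-line → (2,4), t=0.6568 (wall)
  → r_1 = 0.6568
beam 2: φ=-45°, α=15°
  d=(0.9659,0.2588)  start (1,5)  tX=0.1760 tY=1.6228  stride 1/|dx|=1.0353 1/|dy|=3.8637
    cross x-line → (2,5), t=0.1760
    cross x-line → (3,5), t=1.2113
    cross y-line → (3,6), t=1.6228 (wall)
  → r_2 = 1.6228
beam 3: φ=45°, α=105°
  d=(-0.2588,0.9659)  start (1,5)  tX=3.2069 tY=0.4348  stride 1/|dx|=3.8637 1/|dy|=1.0353
    cross y-line → (1,6), t=0.4348 (wall)
  → r_3 = 0.4348
beam 4: φ=135°, α=195°
  d=(-0.9659,-0.2588)  start (1,5)  tX=0.8593 tY=2.2409  stride 1/|dx|=1.0353 1/|dy|=3.8637
    cross x-line → (0,5), t=0.8593 (wall)
  → r_4 = 0.8593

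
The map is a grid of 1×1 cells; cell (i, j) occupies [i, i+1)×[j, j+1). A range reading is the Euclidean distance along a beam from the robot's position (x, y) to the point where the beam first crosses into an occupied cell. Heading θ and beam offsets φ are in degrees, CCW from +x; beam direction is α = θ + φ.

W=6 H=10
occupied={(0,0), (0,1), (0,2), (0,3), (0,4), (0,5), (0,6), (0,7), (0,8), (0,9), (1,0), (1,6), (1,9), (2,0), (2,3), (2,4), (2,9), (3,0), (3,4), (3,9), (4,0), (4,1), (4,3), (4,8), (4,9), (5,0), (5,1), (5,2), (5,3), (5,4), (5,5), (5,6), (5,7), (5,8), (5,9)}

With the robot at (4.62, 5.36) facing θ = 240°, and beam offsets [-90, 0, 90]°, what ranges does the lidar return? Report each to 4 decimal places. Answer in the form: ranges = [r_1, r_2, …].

beam 1: φ=-90°, α=150°
  direction (-0.8660, 0.5000); cell (4,5); t to first gridline: x 0.7159, y 1.2800 (then +1.1547 / +2.0000)
    (3,5) via x @ 0.7159
    (3,6) via y @ 1.2800
    (2,6) via x @ 1.8706
    (1,6) via x @ 3.0253  # hit
  → r_1 = 3.0253
beam 2: φ=0°, α=240°
  direction (-0.5000, -0.8660); cell (4,5); t to first gridline: x 1.2400, y 0.4157 (then +2.0000 / +1.1547)
    (4,4) via y @ 0.4157
    (3,4) via x @ 1.2400  # hit
  → r_2 = 1.2400
beam 3: φ=90°, α=330°
  direction (0.8660, -0.5000); cell (4,5); t to first gridline: x 0.4388, y 0.7200 (then +1.1547 / +2.0000)
    (5,5) via x @ 0.4388  # hit
  → r_3 = 0.4388

ranges = [3.0253, 1.2400, 0.4388]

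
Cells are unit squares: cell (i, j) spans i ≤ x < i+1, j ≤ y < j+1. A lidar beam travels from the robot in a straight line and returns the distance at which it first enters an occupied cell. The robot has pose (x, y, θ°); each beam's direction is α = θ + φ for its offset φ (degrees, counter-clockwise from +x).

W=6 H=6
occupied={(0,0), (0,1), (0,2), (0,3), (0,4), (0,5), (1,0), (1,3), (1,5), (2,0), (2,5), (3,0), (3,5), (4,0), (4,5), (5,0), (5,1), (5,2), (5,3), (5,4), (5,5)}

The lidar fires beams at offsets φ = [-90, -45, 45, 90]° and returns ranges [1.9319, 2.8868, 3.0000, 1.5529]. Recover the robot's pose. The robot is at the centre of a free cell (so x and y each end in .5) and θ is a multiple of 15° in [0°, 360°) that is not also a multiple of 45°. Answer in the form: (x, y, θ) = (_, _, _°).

The pose lattice has 15·16 = 240 candidates. Test each by forward raycasting.
  (2.5, 2.5, 105°): beam 1 = 2.5882 ≠ 1.9319 ✗
  (4.5, 4.5, 345°): beam 1 = 3.6235 ≠ 1.9319 ✗
  (2.5, 3.5, 255°): beam 1 = 0.5176 ≠ 1.9319 ✗
  …
  (4.5, 2.5, 165°): r_1=1.9319, r_2=2.8868, r_3=3.0000, r_4=1.5529 — all match ✓
Unique over the lattice → pose = (4.5, 2.5, 165°).

(x, y, θ) = (4.5, 2.5, 165°)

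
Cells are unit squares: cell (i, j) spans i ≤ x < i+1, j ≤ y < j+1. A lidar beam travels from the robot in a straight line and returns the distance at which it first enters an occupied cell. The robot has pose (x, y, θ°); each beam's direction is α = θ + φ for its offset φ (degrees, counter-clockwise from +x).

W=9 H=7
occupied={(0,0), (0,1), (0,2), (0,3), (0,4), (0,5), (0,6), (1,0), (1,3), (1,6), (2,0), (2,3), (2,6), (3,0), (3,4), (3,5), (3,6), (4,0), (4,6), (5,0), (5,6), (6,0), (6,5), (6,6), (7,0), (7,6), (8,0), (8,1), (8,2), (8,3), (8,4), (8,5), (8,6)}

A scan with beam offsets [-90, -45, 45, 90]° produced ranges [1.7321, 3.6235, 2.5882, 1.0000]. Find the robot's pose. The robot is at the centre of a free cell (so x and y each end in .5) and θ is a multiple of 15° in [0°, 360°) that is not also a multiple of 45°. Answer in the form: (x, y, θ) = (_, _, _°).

(x, y, θ) = (7.5, 3.5, 210°)

Candidates: 30 free-cell centres × 16 headings = 480 poses. Raycast each; keep the one whose scan matches to 4 dp.
  (7.5, 1.5, 120°): beam 1 = 0.5774 ≠ 1.7321 ✗
  (2.5, 5.5, 255°): beam 1 = 1.5529 ≠ 1.7321 ✗
  (3.5, 2.5, 210°): beam 1 = 1.0000 ≠ 1.7321 ✗
  (7.5, 4.5, 285°): beam 1 = 4.6587 ≠ 1.7321 ✗
  …
  (7.5, 3.5, 210°): r_1=1.7321, r_2=3.6235, r_3=2.5882, r_4=1.0000 — all match ✓
No second candidate reproduces the full scan.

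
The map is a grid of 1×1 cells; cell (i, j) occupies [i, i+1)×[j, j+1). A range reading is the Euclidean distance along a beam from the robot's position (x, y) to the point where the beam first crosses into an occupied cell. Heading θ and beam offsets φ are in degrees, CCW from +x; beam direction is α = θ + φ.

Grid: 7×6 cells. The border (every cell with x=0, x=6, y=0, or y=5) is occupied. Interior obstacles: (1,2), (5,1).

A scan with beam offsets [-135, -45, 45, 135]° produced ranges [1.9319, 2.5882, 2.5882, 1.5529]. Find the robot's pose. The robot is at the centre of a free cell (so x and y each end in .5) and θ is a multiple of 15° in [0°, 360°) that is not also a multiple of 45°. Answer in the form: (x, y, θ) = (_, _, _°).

(x, y, θ) = (3.5, 3.5, 330°)

The pose lattice has 18·16 = 288 candidates. Test each by forward raycasting.
  (4.5, 2.5, 255°): beam 1 = 2.8868 ≠ 1.9319 ✗
  (2.5, 1.5, 345°): beam 1 = 1.0000 ≠ 1.9319 ✗
  (3.5, 2.5, 165°): beam 1 = 2.8868 ≠ 1.9319 ✗
  (3.5, 2.5, 300°): beam 1 = 1.5529 ≠ 1.9319 ✗
  …
  (3.5, 3.5, 330°): r_1=1.9319, r_2=2.5882, r_3=2.5882, r_4=1.5529 — all match ✓
Only this pose fits every beam.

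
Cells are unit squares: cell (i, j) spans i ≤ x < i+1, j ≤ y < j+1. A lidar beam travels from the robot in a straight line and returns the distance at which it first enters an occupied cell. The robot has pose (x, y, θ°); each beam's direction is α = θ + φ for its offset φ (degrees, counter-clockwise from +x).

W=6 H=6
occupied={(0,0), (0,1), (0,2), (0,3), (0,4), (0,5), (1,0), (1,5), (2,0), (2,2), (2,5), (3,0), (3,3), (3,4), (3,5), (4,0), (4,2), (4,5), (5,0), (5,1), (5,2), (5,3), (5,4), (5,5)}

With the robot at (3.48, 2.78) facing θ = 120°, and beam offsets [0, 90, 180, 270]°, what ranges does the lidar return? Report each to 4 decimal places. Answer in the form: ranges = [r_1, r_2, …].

ranges = [0.2540, 0.5543, 2.0554, 0.4400]

beam 1: φ=0°, α=120°
  direction (-0.5000, 0.8660); cell (3,2); t to first gridline: x 0.9600, y 0.2540 (then +2.0000 / +1.1547)
    (3,3) via y @ 0.2540  # hit
  → r_1 = 0.2540
beam 2: φ=90°, α=210°
  direction (-0.8660, -0.5000); cell (3,2); t to first gridline: x 0.5543, y 1.5600 (then +1.1547 / +2.0000)
    (2,2) via x @ 0.5543  # hit
  → r_2 = 0.5543
beam 3: φ=180°, α=300°
  direction (0.5000, -0.8660); cell (3,2); t to first gridline: x 1.0400, y 0.9007 (then +2.0000 / +1.1547)
    (3,1) via y @ 0.9007
    (4,1) via x @ 1.0400
    (4,0) via y @ 2.0554  # hit
  → r_3 = 2.0554
beam 4: φ=270°, α=30°
  direction (0.8660, 0.5000); cell (3,2); t to first gridline: x 0.6004, y 0.4400 (then +1.1547 / +2.0000)
    (3,3) via y @ 0.4400  # hit
  → r_4 = 0.4400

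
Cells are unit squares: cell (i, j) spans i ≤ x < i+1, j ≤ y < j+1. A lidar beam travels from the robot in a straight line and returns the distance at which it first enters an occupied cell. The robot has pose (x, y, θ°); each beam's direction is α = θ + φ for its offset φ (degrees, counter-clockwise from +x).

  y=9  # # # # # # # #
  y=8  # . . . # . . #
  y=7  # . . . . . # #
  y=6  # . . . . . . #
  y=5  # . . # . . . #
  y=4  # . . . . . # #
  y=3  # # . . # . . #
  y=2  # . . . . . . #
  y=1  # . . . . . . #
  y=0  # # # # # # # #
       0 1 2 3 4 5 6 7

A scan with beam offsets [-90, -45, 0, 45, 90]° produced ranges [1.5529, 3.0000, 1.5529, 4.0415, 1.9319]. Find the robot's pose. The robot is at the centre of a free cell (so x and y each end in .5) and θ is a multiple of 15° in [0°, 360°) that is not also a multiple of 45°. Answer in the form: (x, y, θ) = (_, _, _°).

(x, y, θ) = (1.5, 5.5, 15°)

Candidates: 42 free-cell centres × 16 headings = 672 poses. Raycast each; keep the one whose scan matches to 4 dp.
  (2.5, 7.5, 330°): beam 1 = 3.0000 ≠ 1.5529 ✗
  (6.5, 3.5, 150°): beam 1 = 0.5774 ≠ 1.5529 ✗
  (2.5, 3.5, 345°): beam 1 = 2.5882 ≠ 1.5529 ✗
  (5.5, 4.5, 15°): beam 1 = 3.6235 ≠ 1.5529 ✗
  …
  (1.5, 5.5, 15°): r_1=1.5529, r_2=3.0000, r_3=1.5529, r_4=4.0415, r_5=1.9319 — all match ✓
No second candidate reproduces the full scan.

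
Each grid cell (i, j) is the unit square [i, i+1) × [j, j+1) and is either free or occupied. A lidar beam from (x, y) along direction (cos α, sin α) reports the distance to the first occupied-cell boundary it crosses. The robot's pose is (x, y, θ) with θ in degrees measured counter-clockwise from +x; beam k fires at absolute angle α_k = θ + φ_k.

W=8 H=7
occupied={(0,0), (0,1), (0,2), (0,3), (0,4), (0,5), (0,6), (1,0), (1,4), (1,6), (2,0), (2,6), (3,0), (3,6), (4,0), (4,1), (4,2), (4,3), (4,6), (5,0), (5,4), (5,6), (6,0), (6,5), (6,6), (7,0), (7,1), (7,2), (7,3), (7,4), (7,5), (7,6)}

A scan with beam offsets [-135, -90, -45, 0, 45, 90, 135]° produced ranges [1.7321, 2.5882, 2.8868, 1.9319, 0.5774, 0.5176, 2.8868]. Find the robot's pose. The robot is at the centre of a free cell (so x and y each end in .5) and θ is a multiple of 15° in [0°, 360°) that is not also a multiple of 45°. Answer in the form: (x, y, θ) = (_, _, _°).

Enumerate (i+0.5, j+0.5, θ) over the 24 free cells and 16 admissible headings. For each, cast all 7 beams and compare to the given ranges.
  (2.5, 4.5, 330°): beam 1 = 0.5176 ≠ 1.7321 ✗
  (6.5, 1.5, 30°): beam 1 = 0.5176 ≠ 1.7321 ✗
  (5.5, 2.5, 120°): beam 1 = 1.5529 ≠ 1.7321 ✗
  (1.5, 3.5, 30°): beam 1 = 1.9319 ≠ 1.7321 ✗
  (3.5, 3.5, 165°): beam 1 = 0.5774 ≠ 1.7321 ✗
  …
  (3.5, 3.5, 285°): r_1=1.7321, r_2=2.5882, r_3=2.8868, r_4=1.9319, r_5=0.5774, r_6=0.5176, r_7=2.8868 — all match ✓
Only this pose fits every beam.

(x, y, θ) = (3.5, 3.5, 285°)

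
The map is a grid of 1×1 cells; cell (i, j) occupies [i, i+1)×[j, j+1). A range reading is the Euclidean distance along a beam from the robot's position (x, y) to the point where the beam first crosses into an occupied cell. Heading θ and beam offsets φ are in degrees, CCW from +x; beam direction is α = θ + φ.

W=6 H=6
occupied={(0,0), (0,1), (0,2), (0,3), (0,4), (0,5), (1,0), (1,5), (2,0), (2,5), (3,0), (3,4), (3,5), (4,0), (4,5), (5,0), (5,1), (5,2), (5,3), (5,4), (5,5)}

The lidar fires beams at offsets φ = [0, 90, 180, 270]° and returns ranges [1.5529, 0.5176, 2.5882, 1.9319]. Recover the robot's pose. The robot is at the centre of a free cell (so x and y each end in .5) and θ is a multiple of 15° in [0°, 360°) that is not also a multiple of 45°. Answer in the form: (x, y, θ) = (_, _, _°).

(x, y, θ) = (1.5, 3.5, 105°)

The pose lattice has 15·16 = 240 candidates. Test each by forward raycasting.
  (2.5, 3.5, 195°): beam 2 = 2.5882 ≠ 0.5176 ✗
  (4.5, 4.5, 60°): beam 1 = 0.5774 ≠ 1.5529 ✗
  (1.5, 4.5, 30°): beam 1 = 1.0000 ≠ 1.5529 ✗
  (3.5, 2.5, 150°): beam 1 = 2.8868 ≠ 1.5529 ✗
  (1.5, 4.5, 60°): beam 1 = 0.5774 ≠ 1.5529 ✗
  …
  (1.5, 3.5, 105°): r_1=1.5529, r_2=0.5176, r_3=2.5882, r_4=1.9319 — all match ✓
Unique over the lattice → pose = (1.5, 3.5, 105°).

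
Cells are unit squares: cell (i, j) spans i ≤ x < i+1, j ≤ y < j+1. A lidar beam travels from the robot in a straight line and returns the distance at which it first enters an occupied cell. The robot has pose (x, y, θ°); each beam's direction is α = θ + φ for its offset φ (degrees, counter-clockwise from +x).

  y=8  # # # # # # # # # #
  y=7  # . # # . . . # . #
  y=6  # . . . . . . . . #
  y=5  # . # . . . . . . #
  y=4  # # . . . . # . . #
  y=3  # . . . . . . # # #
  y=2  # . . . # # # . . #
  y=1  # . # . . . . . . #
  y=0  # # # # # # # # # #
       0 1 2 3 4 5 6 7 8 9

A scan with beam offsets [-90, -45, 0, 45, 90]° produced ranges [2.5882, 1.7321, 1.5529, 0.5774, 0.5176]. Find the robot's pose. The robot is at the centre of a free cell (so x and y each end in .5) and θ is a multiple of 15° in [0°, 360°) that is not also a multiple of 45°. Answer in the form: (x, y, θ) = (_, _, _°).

(x, y, θ) = (7.5, 6.5, 15°)

Candidates: 44 free-cell centres × 16 headings = 704 poses. Raycast each; keep the one whose scan matches to 4 dp.
  (1.5, 6.5, 105°): beam 1 = 1.9319 ≠ 2.5882 ✗
  (5.5, 6.5, 345°): beam 1 = 3.6235 ≠ 2.5882 ✗
  (7.5, 2.5, 105°): beam 1 = 1.5529 ≠ 2.5882 ✗
  (8.5, 2.5, 105°): beam 1 = 0.5176 ≠ 2.5882 ✗
  (7.5, 4.5, 105°): beam 1 = 1.5529 ≠ 2.5882 ✗
  …
  (7.5, 6.5, 15°): r_1=2.5882, r_2=1.7321, r_3=1.5529, r_4=0.5774, r_5=0.5176 — all match ✓
Unique over the lattice → pose = (7.5, 6.5, 15°).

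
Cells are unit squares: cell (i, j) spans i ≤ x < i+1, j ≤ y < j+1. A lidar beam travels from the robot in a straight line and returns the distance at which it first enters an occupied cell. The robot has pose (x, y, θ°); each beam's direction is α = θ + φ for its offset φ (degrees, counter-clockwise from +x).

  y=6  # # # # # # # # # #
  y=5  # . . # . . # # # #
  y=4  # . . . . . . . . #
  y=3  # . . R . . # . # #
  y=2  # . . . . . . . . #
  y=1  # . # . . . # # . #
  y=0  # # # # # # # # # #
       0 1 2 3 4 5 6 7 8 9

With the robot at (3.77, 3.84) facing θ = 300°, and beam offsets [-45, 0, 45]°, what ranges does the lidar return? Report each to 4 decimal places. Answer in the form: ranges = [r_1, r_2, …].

beam 1: φ=-45°, α=255°
  cosα=-0.2588 sinα=-0.9659 | (3,3) | tMaxX 2.9751 tMaxY 0.8696 | tΔX 3.8637 tΔY 1.0353
    t=0.8696 [y] (3,2)
    t=1.9049 [y] (3,1)
    t=2.9402 [y] (3,0) — stop
  → r_1 = 2.9402
beam 2: φ=0°, α=300°
  cosα=0.5000 sinα=-0.8660 | (3,3) | tMaxX 0.4600 tMaxY 0.9699 | tΔX 2.0000 tΔY 1.1547
    t=0.4600 [x] (4,3)
    t=0.9699 [y] (4,2)
    t=2.1246 [y] (4,1)
    t=2.4600 [x] (5,1)
    t=3.2793 [y] (5,0) — stop
  → r_2 = 3.2793
beam 3: φ=45°, α=345°
  cosα=0.9659 sinα=-0.2588 | (3,3) | tMaxX 0.2381 tMaxY 3.2455 | tΔX 1.0353 tΔY 3.8637
    t=0.2381 [x] (4,3)
    t=1.2734 [x] (5,3)
    t=2.3087 [x] (6,3) — stop
  → r_3 = 2.3087

ranges = [2.9402, 3.2793, 2.3087]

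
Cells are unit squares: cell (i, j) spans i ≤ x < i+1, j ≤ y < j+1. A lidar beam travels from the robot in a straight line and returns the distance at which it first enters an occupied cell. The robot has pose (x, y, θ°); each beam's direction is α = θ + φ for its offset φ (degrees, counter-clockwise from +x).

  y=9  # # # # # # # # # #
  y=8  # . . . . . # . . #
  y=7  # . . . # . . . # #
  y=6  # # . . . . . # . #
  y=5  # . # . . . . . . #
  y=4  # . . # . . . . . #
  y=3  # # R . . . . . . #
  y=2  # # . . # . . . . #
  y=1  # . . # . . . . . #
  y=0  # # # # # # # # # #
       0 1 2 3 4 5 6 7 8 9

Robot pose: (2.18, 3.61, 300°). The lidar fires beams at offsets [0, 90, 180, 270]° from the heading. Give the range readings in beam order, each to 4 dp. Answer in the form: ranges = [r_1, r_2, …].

beam 1: φ=0°, α=300°
  direction (0.5000, -0.8660); cell (2,3); t to first gridline: x 1.6400, y 0.7044 (then +2.0000 / +1.1547)
    (2,2) via y @ 0.7044
    (3,2) via x @ 1.6400
    (3,1) via y @ 1.8591  # hit
  → r_1 = 1.8591
beam 2: φ=90°, α=30°
  direction (0.8660, 0.5000); cell (2,3); t to first gridline: x 0.9469, y 0.7800 (then +1.1547 / +2.0000)
    (2,4) via y @ 0.7800
    (3,4) via x @ 0.9469  # hit
  → r_2 = 0.9469
beam 3: φ=180°, α=120°
  direction (-0.5000, 0.8660); cell (2,3); t to first gridline: x 0.3600, y 0.4503 (then +2.0000 / +1.1547)
    (1,3) via x @ 0.3600  # hit
  → r_3 = 0.3600
beam 4: φ=270°, α=210°
  direction (-0.8660, -0.5000); cell (2,3); t to first gridline: x 0.2078, y 1.2200 (then +1.1547 / +2.0000)
    (1,3) via x @ 0.2078  # hit
  → r_4 = 0.2078

ranges = [1.8591, 0.9469, 0.3600, 0.2078]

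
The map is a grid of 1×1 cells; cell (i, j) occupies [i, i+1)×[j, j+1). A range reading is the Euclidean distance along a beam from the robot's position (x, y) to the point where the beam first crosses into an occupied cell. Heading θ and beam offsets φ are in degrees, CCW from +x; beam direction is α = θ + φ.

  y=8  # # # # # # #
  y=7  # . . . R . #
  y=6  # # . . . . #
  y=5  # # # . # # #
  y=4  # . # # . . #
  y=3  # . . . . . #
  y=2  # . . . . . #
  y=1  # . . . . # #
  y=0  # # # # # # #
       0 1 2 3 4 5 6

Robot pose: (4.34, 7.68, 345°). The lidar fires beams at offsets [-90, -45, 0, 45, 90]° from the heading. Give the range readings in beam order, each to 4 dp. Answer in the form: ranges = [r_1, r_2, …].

beam 1: φ=-90°, α=255°
  direction (-0.2588, -0.9659); cell (4,7); t to first gridline: x 1.3137, y 0.7040 (then +3.8637 / +1.0353)
    (4,6) via y @ 0.7040
    (3,6) via x @ 1.3137
    (3,5) via y @ 1.7393
    (3,4) via y @ 2.7745  # hit
  → r_1 = 2.7745
beam 2: φ=-45°, α=300°
  direction (0.5000, -0.8660); cell (4,7); t to first gridline: x 1.3200, y 0.7852 (then +2.0000 / +1.1547)
    (4,6) via y @ 0.7852
    (5,6) via x @ 1.3200
    (5,5) via y @ 1.9399  # hit
  → r_2 = 1.9399
beam 3: φ=0°, α=345°
  direction (0.9659, -0.2588); cell (4,7); t to first gridline: x 0.6833, y 2.6273 (then +1.0353 / +3.8637)
    (5,7) via x @ 0.6833
    (6,7) via x @ 1.7186  # hit
  → r_3 = 1.7186
beam 4: φ=45°, α=30°
  direction (0.8660, 0.5000); cell (4,7); t to first gridline: x 0.7621, y 0.6400 (then +1.1547 / +2.0000)
    (4,8) via y @ 0.6400  # hit
  → r_4 = 0.6400
beam 5: φ=90°, α=75°
  direction (0.2588, 0.9659); cell (4,7); t to first gridline: x 2.5500, y 0.3313 (then +3.8637 / +1.0353)
    (4,8) via y @ 0.3313  # hit
  → r_5 = 0.3313

ranges = [2.7745, 1.9399, 1.7186, 0.6400, 0.3313]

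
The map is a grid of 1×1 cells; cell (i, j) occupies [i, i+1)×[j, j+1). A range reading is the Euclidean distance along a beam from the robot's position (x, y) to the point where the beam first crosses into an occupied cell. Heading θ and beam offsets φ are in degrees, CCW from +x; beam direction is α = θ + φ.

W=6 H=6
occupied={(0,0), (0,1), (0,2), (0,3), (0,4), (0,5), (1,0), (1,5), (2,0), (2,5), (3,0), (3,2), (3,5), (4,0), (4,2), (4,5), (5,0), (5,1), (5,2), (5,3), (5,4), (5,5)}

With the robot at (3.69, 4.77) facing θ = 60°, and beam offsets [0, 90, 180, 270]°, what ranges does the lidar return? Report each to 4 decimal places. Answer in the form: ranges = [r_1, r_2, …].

ranges = [0.2656, 0.4600, 4.3532, 1.5127]

beam 1: φ=0°, α=60°
  dir = (cos 60°, sin 60°) = (0.5000, 0.8660); from cell (3,4)
  next x-line at t=0.6200, next y-line at t=0.2656; Δt_x=2.0000, Δt_y=1.1547
    y: enter (3,5) at t=0.2656 ← occupied
  → r_1 = 0.2656
beam 2: φ=90°, α=150°
  dir = (cos 150°, sin 150°) = (-0.8660, 0.5000); from cell (3,4)
  next x-line at t=0.7967, next y-line at t=0.4600; Δt_x=1.1547, Δt_y=2.0000
    y: enter (3,5) at t=0.4600 ← occupied
  → r_2 = 0.4600
beam 3: φ=180°, α=240°
  dir = (cos 240°, sin 240°) = (-0.5000, -0.8660); from cell (3,4)
  next x-line at t=1.3800, next y-line at t=0.8891; Δt_x=2.0000, Δt_y=1.1547
    y: enter (3,3) at t=0.8891
    x: enter (2,3) at t=1.3800
    y: enter (2,2) at t=2.0438
    y: enter (2,1) at t=3.1985
    x: enter (1,1) at t=3.3800
    y: enter (1,0) at t=4.3532 ← occupied
  → r_3 = 4.3532
beam 4: φ=270°, α=330°
  dir = (cos 330°, sin 330°) = (0.8660, -0.5000); from cell (3,4)
  next x-line at t=0.3580, next y-line at t=1.5400; Δt_x=1.1547, Δt_y=2.0000
    x: enter (4,4) at t=0.3580
    x: enter (5,4) at t=1.5127 ← occupied
  → r_4 = 1.5127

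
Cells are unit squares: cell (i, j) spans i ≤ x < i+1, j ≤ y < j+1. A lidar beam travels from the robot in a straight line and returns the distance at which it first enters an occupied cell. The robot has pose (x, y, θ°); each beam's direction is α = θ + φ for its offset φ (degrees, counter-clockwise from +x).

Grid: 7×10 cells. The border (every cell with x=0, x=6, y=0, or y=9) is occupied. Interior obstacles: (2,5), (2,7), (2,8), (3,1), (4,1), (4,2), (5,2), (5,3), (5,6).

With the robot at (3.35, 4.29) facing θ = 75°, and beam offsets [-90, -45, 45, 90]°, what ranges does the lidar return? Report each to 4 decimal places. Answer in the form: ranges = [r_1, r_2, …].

beam 1: φ=-90°, α=345°
  direction (0.9659, -0.2588); cell (3,4); t to first gridline: x 0.6729, y 1.1205 (then +1.0353 / +3.8637)
    (4,4) via x @ 0.6729
    (4,3) via y @ 1.1205
    (5,3) via x @ 1.7082  # hit
  → r_1 = 1.7082
beam 2: φ=-45°, α=30°
  direction (0.8660, 0.5000); cell (3,4); t to first gridline: x 0.7506, y 1.4200 (then +1.1547 / +2.0000)
    (4,4) via x @ 0.7506
    (4,5) via y @ 1.4200
    (5,5) via x @ 1.9053
    (6,5) via x @ 3.0600  # hit
  → r_2 = 3.0600
beam 3: φ=45°, α=120°
  direction (-0.5000, 0.8660); cell (3,4); t to first gridline: x 0.7000, y 0.8198 (then +2.0000 / +1.1547)
    (2,4) via x @ 0.7000
    (2,5) via y @ 0.8198  # hit
  → r_3 = 0.8198
beam 4: φ=90°, α=165°
  direction (-0.9659, 0.2588); cell (3,4); t to first gridline: x 0.3623, y 2.7432 (then +1.0353 / +3.8637)
    (2,4) via x @ 0.3623
    (1,4) via x @ 1.3976
    (0,4) via x @ 2.4329  # hit
  → r_4 = 2.4329

ranges = [1.7082, 3.0600, 0.8198, 2.4329]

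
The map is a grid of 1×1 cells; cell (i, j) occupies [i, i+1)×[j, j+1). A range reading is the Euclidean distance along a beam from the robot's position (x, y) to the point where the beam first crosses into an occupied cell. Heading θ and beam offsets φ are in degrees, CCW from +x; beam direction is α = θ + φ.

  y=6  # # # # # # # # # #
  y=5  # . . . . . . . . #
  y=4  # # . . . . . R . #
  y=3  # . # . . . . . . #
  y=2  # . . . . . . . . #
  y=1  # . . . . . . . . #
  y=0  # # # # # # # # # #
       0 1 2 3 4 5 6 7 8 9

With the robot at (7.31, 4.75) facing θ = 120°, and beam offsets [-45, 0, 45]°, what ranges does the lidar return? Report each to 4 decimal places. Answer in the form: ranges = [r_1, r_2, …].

ranges = [1.2941, 1.4434, 4.8296]

beam 1: φ=-45°, α=75°
  cosα=0.2588 sinα=0.9659 | (7,4) | tMaxX 2.6660 tMaxY 0.2588 | tΔX 3.8637 tΔY 1.0353
    t=0.2588 [y] (7,5)
    t=1.2941 [y] (7,6) — stop
  → r_1 = 1.2941
beam 2: φ=0°, α=120°
  cosα=-0.5000 sinα=0.8660 | (7,4) | tMaxX 0.6200 tMaxY 0.2887 | tΔX 2.0000 tΔY 1.1547
    t=0.2887 [y] (7,5)
    t=0.6200 [x] (6,5)
    t=1.4434 [y] (6,6) — stop
  → r_2 = 1.4434
beam 3: φ=45°, α=165°
  cosα=-0.9659 sinα=0.2588 | (7,4) | tMaxX 0.3209 tMaxY 0.9659 | tΔX 1.0353 tΔY 3.8637
    t=0.3209 [x] (6,4)
    t=0.9659 [y] (6,5)
    t=1.3562 [x] (5,5)
    t=2.3915 [x] (4,5)
    t=3.4268 [x] (3,5)
    t=4.4620 [x] (2,5)
    t=4.8296 [y] (2,6) — stop
  → r_3 = 4.8296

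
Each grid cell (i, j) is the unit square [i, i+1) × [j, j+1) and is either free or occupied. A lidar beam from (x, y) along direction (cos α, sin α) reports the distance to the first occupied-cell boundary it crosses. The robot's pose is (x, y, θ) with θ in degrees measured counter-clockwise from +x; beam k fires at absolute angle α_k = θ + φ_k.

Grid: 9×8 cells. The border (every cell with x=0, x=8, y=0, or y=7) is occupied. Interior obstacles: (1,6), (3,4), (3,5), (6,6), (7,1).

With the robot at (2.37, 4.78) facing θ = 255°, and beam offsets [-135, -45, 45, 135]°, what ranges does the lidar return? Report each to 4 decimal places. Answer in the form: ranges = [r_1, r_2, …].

beam 1: φ=-135°, α=120°
  d=(-0.5000,0.8660)  start (2,4)  tX=0.7400 tY=0.2540  stride 1/|dx|=2.0000 1/|dy|=1.1547
    cross y-line → (2,5), t=0.2540
    cross x-line → (1,5), t=0.7400
    cross y-line → (1,6), t=1.4087 (wall)
  → r_1 = 1.4087
beam 2: φ=-45°, α=210°
  d=(-0.8660,-0.5000)  start (2,4)  tX=0.4272 tY=1.5600  stride 1/|dx|=1.1547 1/|dy|=2.0000
    cross x-line → (1,4), t=0.4272
    cross y-line → (1,3), t=1.5600
    cross x-line → (0,3), t=1.5819 (wall)
  → r_2 = 1.5819
beam 3: φ=45°, α=300°
  d=(0.5000,-0.8660)  start (2,4)  tX=1.2600 tY=0.9007  stride 1/|dx|=2.0000 1/|dy|=1.1547
    cross y-line → (2,3), t=0.9007
    cross x-line → (3,3), t=1.2600
    cross y-line → (3,2), t=2.0554
    cross y-line → (3,1), t=3.2101
    cross x-line → (4,1), t=3.2600
    cross y-line → (4,0), t=4.3648 (wall)
  → r_3 = 4.3648
beam 4: φ=135°, α=30°
  d=(0.8660,0.5000)  start (2,4)  tX=0.7275 tY=0.4400  stride 1/|dx|=1.1547 1/|dy|=2.0000
    cross y-line → (2,5), t=0.4400
    cross x-line → (3,5), t=0.7275 (wall)
  → r_4 = 0.7275

ranges = [1.4087, 1.5819, 4.3648, 0.7275]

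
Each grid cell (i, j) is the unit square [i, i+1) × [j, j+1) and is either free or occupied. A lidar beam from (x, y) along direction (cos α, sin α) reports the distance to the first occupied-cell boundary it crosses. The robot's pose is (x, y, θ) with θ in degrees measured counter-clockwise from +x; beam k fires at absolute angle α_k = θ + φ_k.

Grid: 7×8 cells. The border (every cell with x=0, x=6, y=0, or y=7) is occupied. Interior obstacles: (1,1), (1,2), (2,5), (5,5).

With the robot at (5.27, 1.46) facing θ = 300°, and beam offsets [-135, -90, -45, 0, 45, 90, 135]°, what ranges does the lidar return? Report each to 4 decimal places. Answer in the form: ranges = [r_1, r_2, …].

beam 1: φ=-135°, α=165°
  direction (-0.9659, 0.2588); cell (5,1); t to first gridline: x 0.2795, y 2.0864 (then +1.0353 / +3.8637)
    (4,1) via x @ 0.2795
    (3,1) via x @ 1.3148
    (3,2) via y @ 2.0864
    (2,2) via x @ 2.3501
    (1,2) via x @ 3.3854  # hit
  → r_1 = 3.3854
beam 2: φ=-90°, α=210°
  direction (-0.8660, -0.5000); cell (5,1); t to first gridline: x 0.3118, y 0.9200 (then +1.1547 / +2.0000)
    (4,1) via x @ 0.3118
    (4,0) via y @ 0.9200  # hit
  → r_2 = 0.9200
beam 3: φ=-45°, α=255°
  direction (-0.2588, -0.9659); cell (5,1); t to first gridline: x 1.0432, y 0.4762 (then +3.8637 / +1.0353)
    (5,0) via y @ 0.4762  # hit
  → r_3 = 0.4762
beam 4: φ=0°, α=300°
  direction (0.5000, -0.8660); cell (5,1); t to first gridline: x 1.4600, y 0.5312 (then +2.0000 / +1.1547)
    (5,0) via y @ 0.5312  # hit
  → r_4 = 0.5312
beam 5: φ=45°, α=345°
  direction (0.9659, -0.2588); cell (5,1); t to first gridline: x 0.7558, y 1.7773 (then +1.0353 / +3.8637)
    (6,1) via x @ 0.7558  # hit
  → r_5 = 0.7558
beam 6: φ=90°, α=30°
  direction (0.8660, 0.5000); cell (5,1); t to first gridline: x 0.8429, y 1.0800 (then +1.1547 / +2.0000)
    (6,1) via x @ 0.8429  # hit
  → r_6 = 0.8429
beam 7: φ=135°, α=75°
  direction (0.2588, 0.9659); cell (5,1); t to first gridline: x 2.8205, y 0.5590 (then +3.8637 / +1.0353)
    (5,2) via y @ 0.5590
    (5,3) via y @ 1.5943
    (5,4) via y @ 2.6296
    (6,4) via x @ 2.8205  # hit
  → r_7 = 2.8205

ranges = [3.3854, 0.9200, 0.4762, 0.5312, 0.7558, 0.8429, 2.8205]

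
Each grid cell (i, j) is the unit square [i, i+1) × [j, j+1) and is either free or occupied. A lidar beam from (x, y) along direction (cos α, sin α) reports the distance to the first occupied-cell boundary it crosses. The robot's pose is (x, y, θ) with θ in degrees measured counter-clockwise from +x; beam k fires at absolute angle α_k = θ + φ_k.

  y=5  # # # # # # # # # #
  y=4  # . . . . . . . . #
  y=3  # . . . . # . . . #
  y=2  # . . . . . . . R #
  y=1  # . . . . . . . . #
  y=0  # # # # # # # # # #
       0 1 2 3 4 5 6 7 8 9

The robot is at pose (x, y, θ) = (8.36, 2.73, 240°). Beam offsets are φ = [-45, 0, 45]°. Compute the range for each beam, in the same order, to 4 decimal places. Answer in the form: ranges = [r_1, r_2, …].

ranges = [6.6842, 1.9976, 1.7910]

beam 1: φ=-45°, α=195°
  cosα=-0.9659 sinα=-0.2588 | (8,2) | tMaxX 0.3727 tMaxY 2.8205 | tΔX 1.0353 tΔY 3.8637
    t=0.3727 [x] (7,2)
    t=1.4080 [x] (6,2)
    t=2.4433 [x] (5,2)
    t=2.8205 [y] (5,1)
    t=3.4785 [x] (4,1)
    t=4.5138 [x] (3,1)
    t=5.5491 [x] (2,1)
    t=6.5844 [x] (1,1)
    t=6.6842 [y] (1,0) — stop
  → r_1 = 6.6842
beam 2: φ=0°, α=240°
  cosα=-0.5000 sinα=-0.8660 | (8,2) | tMaxX 0.7200 tMaxY 0.8429 | tΔX 2.0000 tΔY 1.1547
    t=0.7200 [x] (7,2)
    t=0.8429 [y] (7,1)
    t=1.9976 [y] (7,0) — stop
  → r_2 = 1.9976
beam 3: φ=45°, α=285°
  cosα=0.2588 sinα=-0.9659 | (8,2) | tMaxX 2.4728 tMaxY 0.7558 | tΔX 3.8637 tΔY 1.0353
    t=0.7558 [y] (8,1)
    t=1.7910 [y] (8,0) — stop
  → r_3 = 1.7910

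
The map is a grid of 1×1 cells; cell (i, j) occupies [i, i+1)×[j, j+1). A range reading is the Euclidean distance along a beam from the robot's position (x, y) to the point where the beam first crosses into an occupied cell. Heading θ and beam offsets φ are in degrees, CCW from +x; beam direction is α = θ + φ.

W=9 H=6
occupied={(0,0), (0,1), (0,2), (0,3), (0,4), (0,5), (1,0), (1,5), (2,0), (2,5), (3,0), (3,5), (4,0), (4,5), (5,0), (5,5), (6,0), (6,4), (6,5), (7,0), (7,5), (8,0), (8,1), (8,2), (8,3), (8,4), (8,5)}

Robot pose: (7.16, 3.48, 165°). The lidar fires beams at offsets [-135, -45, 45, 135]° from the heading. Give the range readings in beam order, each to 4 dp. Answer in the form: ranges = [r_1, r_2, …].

beam 1: φ=-135°, α=30°
  cosα=0.8660 sinα=0.5000 | (7,3) | tMaxX 0.9699 tMaxY 1.0400 | tΔX 1.1547 tΔY 2.0000
    t=0.9699 [x] (8,3) — stop
  → r_1 = 0.9699
beam 2: φ=-45°, α=120°
  cosα=-0.5000 sinα=0.8660 | (7,3) | tMaxX 0.3200 tMaxY 0.6004 | tΔX 2.0000 tΔY 1.1547
    t=0.3200 [x] (6,3)
    t=0.6004 [y] (6,4) — stop
  → r_2 = 0.6004
beam 3: φ=45°, α=210°
  cosα=-0.8660 sinα=-0.5000 | (7,3) | tMaxX 0.1848 tMaxY 0.9600 | tΔX 1.1547 tΔY 2.0000
    t=0.1848 [x] (6,3)
    t=0.9600 [y] (6,2)
    t=1.3395 [x] (5,2)
    t=2.4942 [x] (4,2)
    t=2.9600 [y] (4,1)
    t=3.6489 [x] (3,1)
    t=4.8036 [x] (2,1)
    t=4.9600 [y] (2,0) — stop
  → r_3 = 4.9600
beam 4: φ=135°, α=300°
  cosα=0.5000 sinα=-0.8660 | (7,3) | tMaxX 1.6800 tMaxY 0.5543 | tΔX 2.0000 tΔY 1.1547
    t=0.5543 [y] (7,2)
    t=1.6800 [x] (8,2) — stop
  → r_4 = 1.6800

ranges = [0.9699, 0.6004, 4.9600, 1.6800]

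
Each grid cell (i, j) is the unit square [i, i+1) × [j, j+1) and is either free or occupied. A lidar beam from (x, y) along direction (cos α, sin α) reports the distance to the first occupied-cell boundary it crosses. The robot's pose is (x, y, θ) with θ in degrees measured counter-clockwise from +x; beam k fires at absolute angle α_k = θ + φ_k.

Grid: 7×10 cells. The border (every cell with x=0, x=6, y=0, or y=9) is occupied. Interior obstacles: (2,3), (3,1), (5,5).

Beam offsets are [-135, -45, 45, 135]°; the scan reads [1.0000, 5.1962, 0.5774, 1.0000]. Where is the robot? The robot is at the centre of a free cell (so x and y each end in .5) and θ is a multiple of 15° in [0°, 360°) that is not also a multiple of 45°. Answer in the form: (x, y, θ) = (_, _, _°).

(x, y, θ) = (1.5, 4.5, 105°)

Candidates: 37 free-cell centres × 16 headings = 592 poses. Raycast each; keep the one whose scan matches to 4 dp.
  (5.5, 2.5, 195°): beam 2 = 2.8868 ≠ 5.1962 ✗
  (2.5, 1.5, 150°): beam 1 = 0.5176 ≠ 1.0000 ✗
  (2.5, 4.5, 150°): beam 1 = 2.5882 ≠ 1.0000 ✗
  (2.5, 4.5, 30°): beam 1 = 0.5176 ≠ 1.0000 ✗
  …
  (1.5, 4.5, 105°): r_1=1.0000, r_2=5.1962, r_3=0.5774, r_4=1.0000 — all match ✓
No second candidate reproduces the full scan.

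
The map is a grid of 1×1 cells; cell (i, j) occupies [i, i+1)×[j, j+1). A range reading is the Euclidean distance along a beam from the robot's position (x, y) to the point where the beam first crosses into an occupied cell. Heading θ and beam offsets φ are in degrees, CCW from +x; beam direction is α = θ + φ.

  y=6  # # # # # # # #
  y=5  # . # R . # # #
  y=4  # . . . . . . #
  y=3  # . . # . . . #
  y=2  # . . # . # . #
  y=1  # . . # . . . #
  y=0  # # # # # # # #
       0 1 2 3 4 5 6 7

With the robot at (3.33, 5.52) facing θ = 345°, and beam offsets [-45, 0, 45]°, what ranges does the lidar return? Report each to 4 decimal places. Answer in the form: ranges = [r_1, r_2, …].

beam 1: φ=-45°, α=300°
  direction (0.5000, -0.8660); cell (3,5); t to first gridline: x 1.3400, y 0.6004 (then +2.0000 / +1.1547)
    (3,4) via y @ 0.6004
    (4,4) via x @ 1.3400
    (4,3) via y @ 1.7551
    (4,2) via y @ 2.9098
    (5,2) via x @ 3.3400  # hit
  → r_1 = 3.3400
beam 2: φ=0°, α=345°
  direction (0.9659, -0.2588); cell (3,5); t to first gridline: x 0.6936, y 2.0091 (then +1.0353 / +3.8637)
    (4,5) via x @ 0.6936
    (5,5) via x @ 1.7289  # hit
  → r_2 = 1.7289
beam 3: φ=45°, α=30°
  direction (0.8660, 0.5000); cell (3,5); t to first gridline: x 0.7736, y 0.9600 (then +1.1547 / +2.0000)
    (4,5) via x @ 0.7736
    (4,6) via y @ 0.9600  # hit
  → r_3 = 0.9600

ranges = [3.3400, 1.7289, 0.9600]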